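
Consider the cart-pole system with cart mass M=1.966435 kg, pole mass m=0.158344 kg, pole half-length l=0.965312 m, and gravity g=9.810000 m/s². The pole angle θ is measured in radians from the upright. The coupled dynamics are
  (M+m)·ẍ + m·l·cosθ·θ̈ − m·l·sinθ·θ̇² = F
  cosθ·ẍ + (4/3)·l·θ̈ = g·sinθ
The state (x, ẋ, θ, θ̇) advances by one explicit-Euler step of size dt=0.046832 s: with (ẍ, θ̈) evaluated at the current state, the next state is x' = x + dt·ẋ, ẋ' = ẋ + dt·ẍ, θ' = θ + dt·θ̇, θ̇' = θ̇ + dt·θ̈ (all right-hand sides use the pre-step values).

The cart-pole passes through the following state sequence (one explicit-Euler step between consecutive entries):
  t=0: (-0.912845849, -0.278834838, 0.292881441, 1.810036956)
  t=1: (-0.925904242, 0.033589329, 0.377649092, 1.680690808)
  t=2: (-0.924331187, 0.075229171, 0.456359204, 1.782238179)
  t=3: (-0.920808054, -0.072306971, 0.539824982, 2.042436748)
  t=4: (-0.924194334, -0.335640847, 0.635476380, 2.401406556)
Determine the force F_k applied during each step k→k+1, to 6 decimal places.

step 0→1:
  ẍ = (ẋ'−ẋ)/dt = (0.033589329−-0.278834838)/0.046832 = 6.671169
  θ̈ = (θ̇'−θ̇)/dt = (1.680690808−1.810036956)/0.046832 = -2.761918
  sinθ=0.288712, cosθ=0.957416
  F = (M+m)·ẍ + m·l·cosθ·θ̈ − m·l·sinθ·θ̇² = 14.174759 + -0.404186 − 0.144580 = 13.625993
step 1→2:
  ẍ = (ẋ'−ẋ)/dt = (0.075229171−0.033589329)/0.046832 = 0.889132
  θ̈ = (θ̇'−θ̇)/dt = (1.782238179−1.680690808)/0.046832 = 2.168333
  sinθ=0.368736, cosθ=0.929534
  F = (M+m)·ẍ + m·l·cosθ·θ̈ − m·l·sinθ·θ̇² = 1.889210 + 0.308078 − 0.159206 = 2.038081
step 2→3:
  ẍ = (ẋ'−ẋ)/dt = (-0.072306971−0.075229171)/0.046832 = -3.150328
  θ̈ = (θ̇'−θ̇)/dt = (2.042436748−1.782238179)/0.046832 = 5.556000
  sinθ=0.440683, cosθ=0.897663
  F = (M+m)·ẍ + m·l·cosθ·θ̈ − m·l·sinθ·θ̇² = -6.693750 + 0.762333 − 0.213957 = -6.145374
step 3→4:
  ẍ = (ẋ'−ẋ)/dt = (-0.335640847−-0.072306971)/0.046832 = -5.622947
  θ̈ = (θ̇'−θ̇)/dt = (2.401406556−2.042436748)/0.046832 = 7.665054
  sinθ=0.513986, cosθ=0.857799
  F = (M+m)·ẍ + m·l·cosθ·θ̈ − m·l·sinθ·θ̇² = -11.947521 + 1.005009 − 0.327731 = -11.270243

F_0 = 13.625993 N
F_1 = 2.038081 N
F_2 = -6.145374 N
F_3 = -11.270243 N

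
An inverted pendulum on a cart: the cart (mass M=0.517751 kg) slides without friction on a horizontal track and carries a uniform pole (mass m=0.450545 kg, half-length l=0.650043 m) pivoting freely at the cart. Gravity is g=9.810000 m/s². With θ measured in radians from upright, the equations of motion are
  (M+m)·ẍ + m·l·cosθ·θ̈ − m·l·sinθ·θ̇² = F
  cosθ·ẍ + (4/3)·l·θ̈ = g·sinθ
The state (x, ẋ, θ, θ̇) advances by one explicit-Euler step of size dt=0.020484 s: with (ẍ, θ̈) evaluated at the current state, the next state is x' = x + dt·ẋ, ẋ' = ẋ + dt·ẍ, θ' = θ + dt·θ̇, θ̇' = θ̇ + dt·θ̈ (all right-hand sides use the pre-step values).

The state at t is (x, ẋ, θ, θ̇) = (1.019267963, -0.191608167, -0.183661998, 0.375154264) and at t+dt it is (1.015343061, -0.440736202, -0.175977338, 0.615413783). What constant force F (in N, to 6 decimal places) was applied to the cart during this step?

ẍ = (ẋ'−ẋ)/dt = (-0.440736202−-0.191608167)/0.020484 = -12.162079
θ̈ = (θ̇'−θ̇)/dt = (0.615413783−0.375154264)/0.020484 = 11.729131
sinθ=-0.182631, cosθ=0.983181
F = (M+m)·ẍ + m·l·cosθ·θ̈ − m·l·sinθ·θ̇² = -11.776493 + 3.377379 − -0.007528 = -8.391586

F = -8.391586 N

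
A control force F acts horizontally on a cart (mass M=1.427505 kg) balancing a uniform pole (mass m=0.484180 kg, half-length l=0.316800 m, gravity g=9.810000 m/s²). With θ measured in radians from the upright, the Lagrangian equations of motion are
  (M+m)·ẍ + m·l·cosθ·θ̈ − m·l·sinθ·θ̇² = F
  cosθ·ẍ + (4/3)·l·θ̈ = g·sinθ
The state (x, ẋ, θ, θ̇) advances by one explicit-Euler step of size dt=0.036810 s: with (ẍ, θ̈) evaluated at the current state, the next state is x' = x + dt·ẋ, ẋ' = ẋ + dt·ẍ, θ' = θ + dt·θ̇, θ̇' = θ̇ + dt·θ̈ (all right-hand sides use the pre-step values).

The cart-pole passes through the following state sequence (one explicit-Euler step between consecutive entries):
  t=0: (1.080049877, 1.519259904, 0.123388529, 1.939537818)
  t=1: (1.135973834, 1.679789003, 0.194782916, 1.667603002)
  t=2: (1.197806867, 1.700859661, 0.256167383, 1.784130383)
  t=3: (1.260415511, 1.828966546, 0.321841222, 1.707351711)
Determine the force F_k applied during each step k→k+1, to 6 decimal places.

F_0 = 7.141333 N
F_1 = 1.488109 N
F_2 = 6.219874 N

step 0→1:
  ẍ = (ẋ'−ẋ)/dt = (1.679789003−1.519259904)/0.036810 = 4.361019
  θ̈ = (θ̇'−θ̇)/dt = (1.667603002−1.939537818)/0.036810 = -7.387526
  sinθ=0.123076, cosθ=0.992397
  F = (M+m)·ẍ + m·l·cosθ·θ̈ − m·l·sinθ·θ̇² = 8.336894 + -1.124544 − 0.071017 = 7.141333
step 1→2:
  ẍ = (ẋ'−ẋ)/dt = (1.700859661−1.679789003)/0.036810 = 0.572417
  θ̈ = (θ̇'−θ̇)/dt = (1.784130383−1.667603002)/0.036810 = 3.165645
  sinθ=0.193554, cosθ=0.981090
  F = (M+m)·ẍ + m·l·cosθ·θ̈ − m·l·sinθ·θ̇² = 1.094280 + 0.476390 − 0.082562 = 1.488109
step 2→3:
  ẍ = (ẋ'−ẋ)/dt = (1.828966546−1.700859661)/0.036810 = 3.480220
  θ̈ = (θ̇'−θ̇)/dt = (1.707351711−1.784130383)/0.036810 = -2.085810
  sinθ=0.253375, cosθ=0.967368
  F = (M+m)·ẍ + m·l·cosθ·θ̈ − m·l·sinθ·θ̇² = 6.653084 + -0.309499 − 0.123711 = 6.219874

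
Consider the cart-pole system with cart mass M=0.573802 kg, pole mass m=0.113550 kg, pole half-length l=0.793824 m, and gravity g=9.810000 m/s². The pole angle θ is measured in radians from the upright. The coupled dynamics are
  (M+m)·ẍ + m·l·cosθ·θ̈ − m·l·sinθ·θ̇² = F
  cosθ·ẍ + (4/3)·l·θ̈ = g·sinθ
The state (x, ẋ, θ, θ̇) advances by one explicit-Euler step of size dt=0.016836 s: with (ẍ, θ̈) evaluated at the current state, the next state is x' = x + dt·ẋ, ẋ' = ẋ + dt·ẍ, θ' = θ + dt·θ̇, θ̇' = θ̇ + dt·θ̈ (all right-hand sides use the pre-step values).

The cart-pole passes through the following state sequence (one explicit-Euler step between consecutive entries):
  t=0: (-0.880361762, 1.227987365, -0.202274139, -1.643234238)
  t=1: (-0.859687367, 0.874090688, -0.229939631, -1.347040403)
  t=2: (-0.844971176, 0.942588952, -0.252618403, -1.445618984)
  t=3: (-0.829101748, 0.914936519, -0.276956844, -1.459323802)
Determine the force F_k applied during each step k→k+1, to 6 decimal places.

F_0 = -12.845934 N
F_1 = 2.319919 N
F_2 = -1.152911 N

step 0→1:
  ẍ = (ẋ'−ẋ)/dt = (0.874090688−1.227987365)/0.016836 = -21.020235
  θ̈ = (θ̇'−θ̇)/dt = (-1.347040403−-1.643234238)/0.016836 = 17.592886
  sinθ=-0.200898, cosθ=0.979612
  F = (M+m)·ẍ + m·l·cosθ·θ̈ − m·l·sinθ·θ̇² = -14.448301 + 1.553469 − -0.048897 = -12.845934
step 1→2:
  ẍ = (ẋ'−ẋ)/dt = (0.942588952−0.874090688)/0.016836 = 4.068559
  θ̈ = (θ̇'−θ̇)/dt = (-1.445618984−-1.347040403)/0.016836 = -5.855226
  sinθ=-0.227919, cosθ=0.973680
  F = (M+m)·ẍ + m·l·cosθ·θ̈ − m·l·sinθ·θ̇² = 2.796532 + -0.513891 − -0.037278 = 2.319919
step 2→3:
  ẍ = (ẋ'−ẋ)/dt = (0.914936519−0.942588952)/0.016836 = -1.642459
  θ̈ = (θ̇'−θ̇)/dt = (-1.459323802−-1.445618984)/0.016836 = -0.814019
  sinθ=-0.249940, cosθ=0.968261
  F = (M+m)·ẍ + m·l·cosθ·θ̈ − m·l·sinθ·θ̇² = -1.128947 + -0.071046 − -0.047082 = -1.152911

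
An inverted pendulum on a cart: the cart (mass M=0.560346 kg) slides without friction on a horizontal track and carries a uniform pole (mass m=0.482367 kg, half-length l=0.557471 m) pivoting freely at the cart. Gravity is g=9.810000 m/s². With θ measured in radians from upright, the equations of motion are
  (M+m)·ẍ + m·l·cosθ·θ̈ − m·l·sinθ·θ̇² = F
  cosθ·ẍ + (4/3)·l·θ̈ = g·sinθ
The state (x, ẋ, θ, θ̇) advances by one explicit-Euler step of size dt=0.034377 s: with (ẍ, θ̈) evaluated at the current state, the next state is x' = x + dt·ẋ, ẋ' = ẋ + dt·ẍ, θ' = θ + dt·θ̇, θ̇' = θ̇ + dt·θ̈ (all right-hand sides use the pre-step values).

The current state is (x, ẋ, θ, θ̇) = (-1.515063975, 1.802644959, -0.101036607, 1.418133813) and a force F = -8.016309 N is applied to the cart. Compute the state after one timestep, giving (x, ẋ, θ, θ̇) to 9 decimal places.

(-1.453094449, 1.415263241, -0.052285421, 1.890881250)

sinθ=-0.100864791, cosθ=0.994900143
temp = (F + m·l·θ̇²·sinθ)/(M+m) = (-8.016309 + -0.054547379)/1.042713 = -7.740247200
θ̈ = (g·sinθ − cosθ·temp)/(l·(4/3 − m·cos²θ/(M+m))) = 13.751852595
ẍ = temp − m·l·θ̈·cosθ/(M+m) = -11.268630700
Euler: x'=-1.515063975+0.034377·1.802644959=-1.453094449, ẋ'=1.802644959+0.034377·-11.268630700=1.415263241
       θ'=-0.101036607+0.034377·1.418133813=-0.052285421, θ̇'=1.418133813+0.034377·13.751852595=1.890881250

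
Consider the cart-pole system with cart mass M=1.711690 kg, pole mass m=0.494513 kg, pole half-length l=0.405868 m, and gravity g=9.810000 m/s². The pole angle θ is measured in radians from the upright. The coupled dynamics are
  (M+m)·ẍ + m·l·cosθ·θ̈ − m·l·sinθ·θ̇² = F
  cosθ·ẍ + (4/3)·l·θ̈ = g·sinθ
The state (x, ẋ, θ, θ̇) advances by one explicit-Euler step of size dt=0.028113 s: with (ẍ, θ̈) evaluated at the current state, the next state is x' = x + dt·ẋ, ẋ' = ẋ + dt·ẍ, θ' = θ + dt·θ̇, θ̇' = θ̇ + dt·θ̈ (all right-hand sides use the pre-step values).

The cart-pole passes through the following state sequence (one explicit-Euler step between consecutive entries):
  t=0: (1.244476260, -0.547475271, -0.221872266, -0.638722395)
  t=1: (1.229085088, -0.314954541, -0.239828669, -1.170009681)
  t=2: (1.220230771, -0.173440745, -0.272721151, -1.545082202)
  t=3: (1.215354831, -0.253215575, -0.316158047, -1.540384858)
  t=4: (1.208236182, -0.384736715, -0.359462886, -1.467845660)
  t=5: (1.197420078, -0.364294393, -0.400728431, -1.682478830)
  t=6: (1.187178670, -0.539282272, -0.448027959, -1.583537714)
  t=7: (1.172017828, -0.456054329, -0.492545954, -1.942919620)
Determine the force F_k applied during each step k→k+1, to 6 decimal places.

F_0 = 14.565336 N
F_1 = 8.569624 N
F_2 = -6.099075 N
F_3 = -9.681006 N
F_4 = 0.321964 N
F_5 = -12.860356 N
F_6 = 4.436934 N

step 0→1:
  ẍ = (ẋ'−ẋ)/dt = (-0.314954541−-0.547475271)/0.028113 = 8.270933
  θ̈ = (θ̇'−θ̇)/dt = (-1.170009681−-0.638722395)/0.028113 = -18.898278
  sinθ=-0.220056, cosθ=0.975487
  F = (M+m)·ẍ + m·l·cosθ·θ̈ − m·l·sinθ·θ̇² = 18.247356 + -3.700039 − -0.018019 = 14.565336
step 1→2:
  ẍ = (ẋ'−ẋ)/dt = (-0.173440745−-0.314954541)/0.028113 = 5.033749
  θ̈ = (θ̇'−θ̇)/dt = (-1.545082202−-1.170009681)/0.028113 = -13.341604
  sinθ=-0.237536, cosθ=0.971379
  F = (M+m)·ẍ + m·l·cosθ·θ̈ − m·l·sinθ·θ̇² = 11.105473 + -2.601113 − -0.065264 = 8.569624
step 2→3:
  ẍ = (ẋ'−ẋ)/dt = (-0.253215575−-0.173440745)/0.028113 = -2.837649
  θ̈ = (θ̇'−θ̇)/dt = (-1.540384858−-1.545082202)/0.028113 = 0.167088
  sinθ=-0.269353, cosθ=0.963042
  F = (M+m)·ẍ + m·l·cosθ·θ̈ − m·l·sinθ·θ̇² = -6.260430 + 0.032296 − -0.129059 = -6.099075
step 3→4:
  ẍ = (ẋ'−ẋ)/dt = (-0.384736715−-0.253215575)/0.028113 = -4.678303
  θ̈ = (θ̇'−θ̇)/dt = (-1.467845660−-1.540384858)/0.028113 = 2.580272
  sinθ=-0.310917, cosθ=0.950437
  F = (M+m)·ẍ + m·l·cosθ·θ̈ − m·l·sinθ·θ̇² = -10.321287 + 0.492211 − -0.148070 = -9.681006
step 4→5:
  ẍ = (ẋ'−ẋ)/dt = (-0.364294393−-0.384736715)/0.028113 = 0.727148
  θ̈ = (θ̇'−θ̇)/dt = (-1.682478830−-1.467845660)/0.028113 = -7.634659
  sinθ=-0.351771, cosθ=0.936086
  F = (M+m)·ẍ + m·l·cosθ·θ̈ − m·l·sinθ·θ̇² = 1.604237 + -1.434392 − -0.152119 = 0.321964
step 5→6:
  ẍ = (ẋ'−ẋ)/dt = (-0.539282272−-0.364294393)/0.028113 = -6.224447
  θ̈ = (θ̇'−θ̇)/dt = (-1.583537714−-1.682478830)/0.028113 = 3.519408
  sinθ=-0.390089, cosθ=0.920777
  F = (M+m)·ẍ + m·l·cosθ·θ̈ − m·l·sinθ·θ̇² = -13.732394 + 0.650409 − -0.221629 = -12.860356
step 6→7:
  ẍ = (ẋ'−ẋ)/dt = (-0.456054329−-0.539282272)/0.028113 = 2.960479
  θ̈ = (θ̇'−θ̇)/dt = (-1.942919620−-1.583537714)/0.028113 = -12.783478
  sinθ=-0.433189, cosθ=0.901303
  F = (M+m)·ẍ + m·l·cosθ·θ̈ − m·l·sinθ·θ̇² = 6.531417 + -2.312504 − -0.218020 = 4.436934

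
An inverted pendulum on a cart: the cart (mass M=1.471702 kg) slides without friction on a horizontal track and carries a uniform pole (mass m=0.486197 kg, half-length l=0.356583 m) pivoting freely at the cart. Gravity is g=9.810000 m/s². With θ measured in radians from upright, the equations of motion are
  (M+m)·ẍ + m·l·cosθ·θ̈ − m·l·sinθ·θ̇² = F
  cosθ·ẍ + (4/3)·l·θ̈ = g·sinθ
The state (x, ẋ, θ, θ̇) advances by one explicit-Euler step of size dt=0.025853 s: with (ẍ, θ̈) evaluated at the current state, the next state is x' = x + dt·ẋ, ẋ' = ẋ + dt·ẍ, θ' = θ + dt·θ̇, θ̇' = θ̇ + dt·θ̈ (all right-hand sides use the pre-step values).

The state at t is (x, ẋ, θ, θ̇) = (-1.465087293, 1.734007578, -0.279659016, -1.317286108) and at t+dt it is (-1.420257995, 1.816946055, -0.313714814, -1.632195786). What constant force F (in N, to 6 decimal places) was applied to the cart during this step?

F = 4.334402 N

ẍ = (ẋ'−ẋ)/dt = (1.816946055−1.734007578)/0.025853 = 3.208079
θ̈ = (θ̇'−θ̇)/dt = (-1.632195786−-1.317286108)/0.025853 = -12.180779
sinθ=-0.276028, cosθ=0.961150
F = (M+m)·ẍ + m·l·cosθ·θ̈ − m·l·sinθ·θ̇² = 6.281095 + -2.029733 − -0.083040 = 4.334402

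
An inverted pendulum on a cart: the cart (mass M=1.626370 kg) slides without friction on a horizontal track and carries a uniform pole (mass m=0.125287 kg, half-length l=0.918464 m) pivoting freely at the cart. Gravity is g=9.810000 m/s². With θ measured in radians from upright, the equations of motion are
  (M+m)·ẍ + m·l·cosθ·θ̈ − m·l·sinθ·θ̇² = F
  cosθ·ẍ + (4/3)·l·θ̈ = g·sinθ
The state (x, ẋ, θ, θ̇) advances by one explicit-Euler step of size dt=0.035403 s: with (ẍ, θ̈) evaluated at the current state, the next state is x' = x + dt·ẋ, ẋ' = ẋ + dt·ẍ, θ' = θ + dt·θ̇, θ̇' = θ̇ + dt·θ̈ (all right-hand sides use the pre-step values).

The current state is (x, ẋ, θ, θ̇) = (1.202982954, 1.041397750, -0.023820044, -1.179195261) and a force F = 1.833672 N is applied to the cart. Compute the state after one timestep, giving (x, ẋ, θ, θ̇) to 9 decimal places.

sinθ=-0.023817792, cosθ=0.999716316
temp = (F + m·l·θ̇²·sinθ)/(M+m) = (1.833672 + -0.003811019)/1.751657 = 1.044645716
θ̈ = (g·sinθ − cosθ·temp)/(l·(4/3 − m·cos²θ/(M+m))) = -1.102711625
ẍ = temp − m·l·θ̈·cosθ/(M+m) = 1.117065598
Euler: x'=1.202982954+0.035403·1.041397750=1.239851559, ẋ'=1.041397750+0.035403·1.117065598=1.080945223
       θ'=-0.023820044+0.035403·-1.179195261=-0.065567094, θ̇'=-1.179195261+0.035403·-1.102711625=-1.218234561

(1.239851559, 1.080945223, -0.065567094, -1.218234561)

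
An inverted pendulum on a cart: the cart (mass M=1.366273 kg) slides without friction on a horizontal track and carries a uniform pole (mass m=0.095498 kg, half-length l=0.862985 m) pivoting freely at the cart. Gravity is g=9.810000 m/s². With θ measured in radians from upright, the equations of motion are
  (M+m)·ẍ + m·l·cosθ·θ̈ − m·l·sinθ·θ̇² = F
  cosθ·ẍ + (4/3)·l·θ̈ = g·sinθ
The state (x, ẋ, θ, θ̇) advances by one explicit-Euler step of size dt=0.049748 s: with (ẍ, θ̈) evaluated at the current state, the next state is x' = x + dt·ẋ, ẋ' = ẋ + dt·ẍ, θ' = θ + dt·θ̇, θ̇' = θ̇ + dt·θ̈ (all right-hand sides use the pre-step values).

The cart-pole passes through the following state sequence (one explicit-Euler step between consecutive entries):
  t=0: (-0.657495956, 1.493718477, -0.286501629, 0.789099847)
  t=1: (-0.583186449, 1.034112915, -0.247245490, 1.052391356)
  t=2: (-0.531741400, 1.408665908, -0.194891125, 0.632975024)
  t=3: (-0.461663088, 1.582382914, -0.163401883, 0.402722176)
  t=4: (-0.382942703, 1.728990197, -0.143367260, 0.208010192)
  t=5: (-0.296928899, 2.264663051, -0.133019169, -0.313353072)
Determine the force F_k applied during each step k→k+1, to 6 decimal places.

step 0→1:
  ẍ = (ẋ'−ẋ)/dt = (1.034112915−1.493718477)/0.049748 = -9.238674
  θ̈ = (θ̇'−θ̇)/dt = (1.052391356−0.789099847)/0.049748 = 5.292504
  sinθ=-0.282598, cosθ=0.959238
  F = (M+m)·ẍ + m·l·cosθ·θ̈ − m·l·sinθ·θ̇² = -13.504826 + 0.418394 − -0.014502 = -13.071930
step 1→2:
  ẍ = (ẋ'−ẋ)/dt = (1.408665908−1.034112915)/0.049748 = 7.529006
  θ̈ = (θ̇'−θ̇)/dt = (0.632975024−1.052391356)/0.049748 = -8.430818
  sinθ=-0.244734, cosθ=0.969590
  F = (M+m)·ẍ + m·l·cosθ·θ̈ − m·l·sinθ·θ̇² = 11.005683 + -0.673683 − -0.022338 = 10.354338
step 2→3:
  ẍ = (ẋ'−ẋ)/dt = (1.582382914−1.408665908)/0.049748 = 3.491940
  θ̈ = (θ̇'−θ̇)/dt = (0.402722176−0.632975024)/0.049748 = -4.628384
  sinθ=-0.193660, cosθ=0.981069
  F = (M+m)·ẍ + m·l·cosθ·θ̈ − m·l·sinθ·θ̇² = 5.104416 + -0.374219 − -0.006395 = 4.736591
step 3→4:
  ẍ = (ẋ'−ẋ)/dt = (1.728990197−1.582382914)/0.049748 = 2.946999
  θ̈ = (θ̇'−θ̇)/dt = (0.208010192−0.402722176)/0.049748 = -3.913966
  sinθ=-0.162676, cosθ=0.986680
  F = (M+m)·ẍ + m·l·cosθ·θ̈ − m·l·sinθ·θ̇² = 4.307837 + -0.318266 − -0.002174 = 3.991745
step 4→5:
  ẍ = (ẋ'−ẋ)/dt = (2.264663051−1.728990197)/0.049748 = 10.767726
  θ̈ = (θ̇'−θ̇)/dt = (-0.313353072−0.208010192)/0.049748 = -10.480085
  sinθ=-0.142877, cosθ=0.989741
  F = (M+m)·ẍ + m·l·cosθ·θ̈ − m·l·sinθ·θ̇² = 15.739950 + -0.854838 − -0.000509 = 14.885622

F_0 = -13.071930 N
F_1 = 10.354338 N
F_2 = 4.736591 N
F_3 = 3.991745 N
F_4 = 14.885622 N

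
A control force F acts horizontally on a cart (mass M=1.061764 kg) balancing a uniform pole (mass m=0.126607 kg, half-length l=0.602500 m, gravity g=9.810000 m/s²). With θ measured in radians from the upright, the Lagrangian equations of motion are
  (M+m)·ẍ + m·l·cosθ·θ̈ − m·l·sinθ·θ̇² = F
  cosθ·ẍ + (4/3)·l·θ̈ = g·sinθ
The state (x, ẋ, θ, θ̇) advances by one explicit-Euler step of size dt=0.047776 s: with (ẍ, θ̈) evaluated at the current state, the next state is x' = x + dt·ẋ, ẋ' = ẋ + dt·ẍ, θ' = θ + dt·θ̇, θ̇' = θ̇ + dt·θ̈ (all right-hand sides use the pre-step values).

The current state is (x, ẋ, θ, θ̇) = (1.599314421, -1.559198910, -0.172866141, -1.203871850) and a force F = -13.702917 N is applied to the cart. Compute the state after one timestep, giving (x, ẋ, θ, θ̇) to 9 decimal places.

sinθ=-0.172006475, cosθ=0.985095819
temp = (F + m·l·θ̇²·sinθ)/(M+m) = (-13.702917 + -0.019016040)/1.188371 = -11.546842728
θ̈ = (g·sinθ − cosθ·temp)/(l·(4/3 − m·cos²θ/(M+m))) = 13.072603258
ẍ = temp − m·l·θ̈·cosθ/(M+m) = -12.373457727
Euler: x'=1.599314421+0.047776·-1.559198910=1.524822134, ẋ'=-1.559198910+0.047776·-12.373457727=-2.150353226
       θ'=-0.172866141+0.047776·-1.203871850=-0.230382323, θ̇'=-1.203871850+0.047776·13.072603258=-0.579315157

(1.524822134, -2.150353226, -0.230382323, -0.579315157)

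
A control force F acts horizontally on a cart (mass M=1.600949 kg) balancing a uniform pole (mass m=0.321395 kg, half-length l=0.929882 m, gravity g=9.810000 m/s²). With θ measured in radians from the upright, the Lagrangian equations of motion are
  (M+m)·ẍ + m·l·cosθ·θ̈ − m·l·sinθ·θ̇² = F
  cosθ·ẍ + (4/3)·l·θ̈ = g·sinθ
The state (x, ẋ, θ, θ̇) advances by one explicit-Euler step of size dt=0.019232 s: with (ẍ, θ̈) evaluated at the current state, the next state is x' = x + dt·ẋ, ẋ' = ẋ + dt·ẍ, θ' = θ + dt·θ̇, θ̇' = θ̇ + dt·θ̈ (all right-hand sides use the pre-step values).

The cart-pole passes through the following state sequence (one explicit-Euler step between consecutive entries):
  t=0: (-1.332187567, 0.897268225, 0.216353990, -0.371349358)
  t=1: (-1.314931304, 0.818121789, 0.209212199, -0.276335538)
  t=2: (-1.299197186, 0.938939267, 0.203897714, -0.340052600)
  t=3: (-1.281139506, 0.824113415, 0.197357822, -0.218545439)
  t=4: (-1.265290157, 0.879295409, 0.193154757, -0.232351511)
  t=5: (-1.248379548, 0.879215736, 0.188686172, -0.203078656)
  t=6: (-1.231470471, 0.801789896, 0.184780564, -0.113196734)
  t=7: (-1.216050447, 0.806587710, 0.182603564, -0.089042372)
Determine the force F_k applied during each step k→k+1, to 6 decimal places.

F_0 = -6.477904 N
F_1 = 11.103077 N
F_2 = -9.635402 N
F_3 = 5.302567 N
F_4 = 0.435371 N
F_5 = -6.369502 N
F_6 = 0.847826 N

step 0→1:
  ẍ = (ẋ'−ẋ)/dt = (0.818121789−0.897268225)/0.019232 = -4.115351
  θ̈ = (θ̇'−θ̇)/dt = (-0.276335538−-0.371349358)/0.019232 = 4.940402
  sinθ=0.214670, cosθ=0.976687
  F = (M+m)·ẍ + m·l·cosθ·θ̈ − m·l·sinθ·θ̇² = -7.911121 + 1.442064 − 0.008847 = -6.477904
step 1→2:
  ẍ = (ẋ'−ẋ)/dt = (0.938939267−0.818121789)/0.019232 = 6.282107
  θ̈ = (θ̇'−θ̇)/dt = (-0.340052600−-0.276335538)/0.019232 = -3.313075
  sinθ=0.207689, cosθ=0.978195
  F = (M+m)·ẍ + m·l·cosθ·θ̈ − m·l·sinθ·θ̇² = 12.076370 + -0.968553 − 0.004740 = 11.103077
step 2→3:
  ẍ = (ẋ'−ẋ)/dt = (0.824113415−0.938939267)/0.019232 = -5.970562
  θ̈ = (θ̇'−θ̇)/dt = (-0.218545439−-0.340052600)/0.019232 = 6.317968
  sinθ=0.202488, cosθ=0.979285
  F = (M+m)·ẍ + m·l·cosθ·θ̈ − m·l·sinθ·θ̇² = -11.477474 + 1.849070 − 0.006998 = -9.635402
step 3→4:
  ẍ = (ẋ'−ẋ)/dt = (0.879295409−0.824113415)/0.019232 = 2.869280
  θ̈ = (θ̇'−θ̇)/dt = (-0.232351511−-0.218545439)/0.019232 = -0.717870
  sinθ=0.196079, cosθ=0.980588
  F = (M+m)·ẍ + m·l·cosθ·θ̈ − m·l·sinθ·θ̇² = 5.515743 + -0.210377 − 0.002799 = 5.302567
step 4→5:
  ẍ = (ẋ'−ẋ)/dt = (0.879215736−0.879295409)/0.019232 = -0.004143
  θ̈ = (θ̇'−θ̇)/dt = (-0.203078656−-0.232351511)/0.019232 = 1.522091
  sinθ=0.191956, cosθ=0.981404
  F = (M+m)·ẍ + m·l·cosθ·θ̈ − m·l·sinθ·θ̇² = -0.007964 + 0.446432 − 0.003097 = 0.435371
step 5→6:
  ẍ = (ẋ'−ẋ)/dt = (0.801789896−0.879215736)/0.019232 = -4.025886
  θ̈ = (θ̇'−θ̇)/dt = (-0.113196734−-0.203078656)/0.019232 = 4.673561
  sinθ=0.187569, cosθ=0.982252
  F = (M+m)·ẍ + m·l·cosθ·θ̈ − m·l·sinθ·θ̇² = -7.739138 + 1.371948 − 0.002312 = -6.369502
step 6→7:
  ẍ = (ẋ'−ẋ)/dt = (0.806587710−0.801789896)/0.019232 = 0.249470
  θ̈ = (θ̇'−θ̇)/dt = (-0.089042372−-0.113196734)/0.019232 = 1.255946
  sinθ=0.183731, cosθ=0.982977
  F = (M+m)·ẍ + m·l·cosθ·θ̈ − m·l·sinθ·θ̇² = 0.479568 + 0.368962 − 0.000704 = 0.847826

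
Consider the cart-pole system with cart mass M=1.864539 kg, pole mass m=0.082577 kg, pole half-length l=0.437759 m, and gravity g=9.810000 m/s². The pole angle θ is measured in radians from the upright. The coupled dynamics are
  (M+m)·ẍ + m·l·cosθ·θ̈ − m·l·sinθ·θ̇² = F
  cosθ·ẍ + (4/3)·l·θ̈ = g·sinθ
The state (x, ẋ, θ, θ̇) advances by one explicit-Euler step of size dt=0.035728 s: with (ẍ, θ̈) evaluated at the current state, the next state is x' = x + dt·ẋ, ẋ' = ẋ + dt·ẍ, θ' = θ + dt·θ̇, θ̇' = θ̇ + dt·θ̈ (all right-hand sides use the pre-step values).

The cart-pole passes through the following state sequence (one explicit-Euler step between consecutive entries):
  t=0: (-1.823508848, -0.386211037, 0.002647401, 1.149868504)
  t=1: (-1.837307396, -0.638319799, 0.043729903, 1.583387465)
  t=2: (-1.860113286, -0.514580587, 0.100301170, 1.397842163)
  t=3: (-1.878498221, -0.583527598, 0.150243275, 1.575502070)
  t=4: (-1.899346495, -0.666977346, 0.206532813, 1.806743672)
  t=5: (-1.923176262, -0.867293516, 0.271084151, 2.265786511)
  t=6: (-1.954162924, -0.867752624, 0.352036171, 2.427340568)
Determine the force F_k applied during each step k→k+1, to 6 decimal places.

F_0 = -13.301007 N
F_1 = 6.552066 N
F_2 = -3.585720 N
F_3 = -4.329972 N
F_4 = -10.486514 N
F_5 = 0.082773 N

step 0→1:
  ẍ = (ẋ'−ẋ)/dt = (-0.638319799−-0.386211037)/0.035728 = -7.056336
  θ̈ = (θ̇'−θ̇)/dt = (1.583387465−1.149868504)/0.035728 = 12.133871
  sinθ=0.002647, cosθ=0.999996
  F = (M+m)·ẍ + m·l·cosθ·θ̈ − m·l·sinθ·θ̇² = -13.739504 + 0.438624 − 0.000127 = -13.301007
step 1→2:
  ẍ = (ẋ'−ẋ)/dt = (-0.514580587−-0.638319799)/0.035728 = 3.463368
  θ̈ = (θ̇'−θ̇)/dt = (1.397842163−1.583387465)/0.035728 = -5.193274
  sinθ=0.043716, cosθ=0.999044
  F = (M+m)·ẍ + m·l·cosθ·θ̈ − m·l·sinθ·θ̇² = 6.743579 + -0.187551 − 0.003962 = 6.552066
step 2→3:
  ẍ = (ẋ'−ẋ)/dt = (-0.583527598−-0.514580587)/0.035728 = -1.929775
  θ̈ = (θ̇'−θ̇)/dt = (1.575502070−1.397842163)/0.035728 = 4.972568
  sinθ=0.100133, cosθ=0.994974
  F = (M+m)·ẍ + m·l·cosθ·θ̈ − m·l·sinθ·θ̇² = -3.757496 + 0.178849 − 0.007073 = -3.585720
step 3→4:
  ẍ = (ẋ'−ẋ)/dt = (-0.666977346−-0.583527598)/0.035728 = -2.335696
  θ̈ = (θ̇'−θ̇)/dt = (1.806743672−1.575502070)/0.035728 = 6.472279
  sinθ=0.149679, cosθ=0.988735
  F = (M+m)·ẍ + m·l·cosθ·θ̈ − m·l·sinθ·θ̇² = -4.547871 + 0.231330 − 0.013430 = -4.329972
step 4→5:
  ẍ = (ẋ'−ẋ)/dt = (-0.867293516−-0.666977346)/0.035728 = -5.606700
  θ̈ = (θ̇'−θ̇)/dt = (2.265786511−1.806743672)/0.035728 = 12.848266
  sinθ=0.205068, cosθ=0.978748
  F = (M+m)·ẍ + m·l·cosθ·θ̈ − m·l·sinθ·θ̇² = -10.916895 + 0.454579 − 0.024198 = -10.486514
step 5→6:
  ẍ = (ẋ'−ẋ)/dt = (-0.867752624−-0.867293516)/0.035728 = -0.012850
  θ̈ = (θ̇'−θ̇)/dt = (2.427340568−2.265786511)/0.035728 = 4.521777
  sinθ=0.267776, cosθ=0.963481
  F = (M+m)·ẍ + m·l·cosθ·θ̈ − m·l·sinθ·θ̇² = -0.025021 + 0.157488 − 0.049694 = 0.082773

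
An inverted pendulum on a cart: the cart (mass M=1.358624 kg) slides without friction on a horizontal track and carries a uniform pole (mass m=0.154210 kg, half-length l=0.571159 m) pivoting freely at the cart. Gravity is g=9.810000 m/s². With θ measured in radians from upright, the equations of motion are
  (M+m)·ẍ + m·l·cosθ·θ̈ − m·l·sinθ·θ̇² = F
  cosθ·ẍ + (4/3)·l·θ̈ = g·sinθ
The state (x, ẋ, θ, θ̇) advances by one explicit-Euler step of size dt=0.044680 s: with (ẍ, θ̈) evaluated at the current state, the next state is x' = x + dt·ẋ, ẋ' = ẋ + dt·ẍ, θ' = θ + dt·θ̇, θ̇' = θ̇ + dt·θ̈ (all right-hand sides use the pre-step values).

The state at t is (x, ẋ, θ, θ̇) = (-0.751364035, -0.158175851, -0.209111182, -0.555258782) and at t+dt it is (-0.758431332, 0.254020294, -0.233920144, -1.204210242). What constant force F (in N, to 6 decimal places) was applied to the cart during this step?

ẍ = (ẋ'−ẋ)/dt = (0.254020294−-0.158175851)/0.044680 = 9.225518
θ̈ = (θ̇'−θ̇)/dt = (-1.204210242−-0.555258782)/0.044680 = -14.524428
sinθ=-0.207591, cosθ=0.978216
F = (M+m)·ẍ + m·l·cosθ·θ̈ − m·l·sinθ·θ̇² = 13.956677 + -1.251421 − -0.005637 = 12.710894

F = 12.710894 N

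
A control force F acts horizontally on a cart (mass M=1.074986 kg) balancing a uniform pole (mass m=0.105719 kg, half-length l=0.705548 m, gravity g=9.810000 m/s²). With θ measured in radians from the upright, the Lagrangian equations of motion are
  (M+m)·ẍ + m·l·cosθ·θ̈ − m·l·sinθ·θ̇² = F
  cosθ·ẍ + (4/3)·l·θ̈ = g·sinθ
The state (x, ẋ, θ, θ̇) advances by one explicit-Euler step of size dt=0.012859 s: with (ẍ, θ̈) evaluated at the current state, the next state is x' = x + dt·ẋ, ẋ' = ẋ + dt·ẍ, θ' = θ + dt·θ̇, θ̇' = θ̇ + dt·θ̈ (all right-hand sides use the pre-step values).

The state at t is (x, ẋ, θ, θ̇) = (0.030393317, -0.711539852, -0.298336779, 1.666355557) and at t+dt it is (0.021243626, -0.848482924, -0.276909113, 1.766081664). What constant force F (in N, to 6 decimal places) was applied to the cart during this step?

ẍ = (ẋ'−ẋ)/dt = (-0.848482924−-0.711539852)/0.012859 = -10.649590
θ̈ = (θ̇'−θ̇)/dt = (1.766081664−1.666355557)/0.012859 = 7.755355
sinθ=-0.293931, cosθ=0.955827
F = (M+m)·ẍ + m·l·cosθ·θ̈ − m·l·sinθ·θ̇² = -12.574024 + 0.552918 − -0.060878 = -11.960228

F = -11.960228 N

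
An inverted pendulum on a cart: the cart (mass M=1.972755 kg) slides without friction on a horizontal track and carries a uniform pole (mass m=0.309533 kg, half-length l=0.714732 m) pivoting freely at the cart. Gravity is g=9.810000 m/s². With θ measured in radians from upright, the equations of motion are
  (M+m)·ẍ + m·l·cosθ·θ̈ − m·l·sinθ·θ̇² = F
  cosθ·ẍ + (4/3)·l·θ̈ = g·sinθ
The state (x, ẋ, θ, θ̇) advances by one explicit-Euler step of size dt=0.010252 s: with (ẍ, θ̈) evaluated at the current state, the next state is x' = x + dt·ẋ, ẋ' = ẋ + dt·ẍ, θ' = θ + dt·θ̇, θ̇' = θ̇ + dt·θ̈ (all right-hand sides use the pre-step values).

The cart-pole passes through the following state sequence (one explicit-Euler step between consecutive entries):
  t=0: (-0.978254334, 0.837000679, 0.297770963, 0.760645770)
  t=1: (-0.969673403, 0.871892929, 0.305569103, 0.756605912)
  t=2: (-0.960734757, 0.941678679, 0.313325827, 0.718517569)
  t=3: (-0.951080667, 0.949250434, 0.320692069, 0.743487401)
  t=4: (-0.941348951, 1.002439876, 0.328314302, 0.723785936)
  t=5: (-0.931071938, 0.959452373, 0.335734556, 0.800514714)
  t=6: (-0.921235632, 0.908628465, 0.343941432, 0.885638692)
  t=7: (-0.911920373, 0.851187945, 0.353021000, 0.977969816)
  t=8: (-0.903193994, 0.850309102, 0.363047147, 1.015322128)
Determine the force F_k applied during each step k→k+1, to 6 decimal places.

F_0 = 7.646775 N
F_1 = 14.713668 N
F_2 = 2.163014 N
F_3 = 11.398948 N
F_4 = -8.039867 N
F_5 = -9.626691 N
F_6 = -10.970085 N
F_7 = 0.487536 N

step 0→1:
  ẍ = (ẋ'−ẋ)/dt = (0.871892929−0.837000679)/0.010252 = 3.403458
  θ̈ = (θ̇'−θ̇)/dt = (0.756605912−0.760645770)/0.010252 = -0.394056
  sinθ=0.293390, cosθ=0.955993
  F = (M+m)·ẍ + m·l·cosθ·θ̈ − m·l·sinθ·θ̇² = 7.767671 + -0.083342 − 0.037554 = 7.646775
step 1→2:
  ẍ = (ẋ'−ẋ)/dt = (0.941678679−0.871892929)/0.010252 = 6.807038
  θ̈ = (θ̇'−θ̇)/dt = (0.718517569−0.756605912)/0.010252 = -3.715211
  sinθ=0.300836, cosθ=0.953676
  F = (M+m)·ẍ + m·l·cosθ·θ̈ − m·l·sinθ·θ̇² = 15.535620 + -0.783853 − 0.038100 = 14.713668
step 2→3:
  ẍ = (ẋ'−ẋ)/dt = (0.949250434−0.941678679)/0.010252 = 0.738564
  θ̈ = (θ̇'−θ̇)/dt = (0.743487401−0.718517569)/0.010252 = 2.435606
  sinθ=0.308224, cosθ=0.951314
  F = (M+m)·ẍ + m·l·cosθ·θ̈ − m·l·sinθ·θ̇² = 1.685615 + 0.512603 − 0.035204 = 2.163014
step 3→4:
  ẍ = (ẋ'−ẋ)/dt = (1.002439876−0.949250434)/0.010252 = 5.188202
  θ̈ = (θ̇'−θ̇)/dt = (0.723785936−0.743487401)/0.010252 = -1.921719
  sinθ=0.315223, cosθ=0.949017
  F = (M+m)·ẍ + m·l·cosθ·θ̈ − m·l·sinθ·θ̇² = 11.840970 + -0.403473 − 0.038549 = 11.398948
step 4→5:
  ẍ = (ẋ'−ẋ)/dt = (0.959452373−1.002439876)/0.010252 = -4.193085
  θ̈ = (θ̇'−θ̇)/dt = (0.800514714−0.723785936)/0.010252 = 7.484274
  sinθ=0.322448, cosθ=0.946587
  F = (M+m)·ẍ + m·l·cosθ·θ̈ − m·l·sinθ·θ̇² = -9.569827 + 1.567330 − 0.037371 = -8.039867
step 5→6:
  ẍ = (ẋ'−ẋ)/dt = (0.908628465−0.959452373)/0.010252 = -4.957463
  θ̈ = (θ̇'−θ̇)/dt = (0.885638692−0.800514714)/0.010252 = 8.303158
  sinθ=0.329463, cosθ=0.944169
  F = (M+m)·ẍ + m·l·cosθ·θ̈ − m·l·sinθ·θ̇² = -11.314358 + 1.734375 − 0.046708 = -9.626691
step 6→7:
  ẍ = (ẋ'−ẋ)/dt = (0.851187945−0.908628465)/0.010252 = -5.602860
  θ̈ = (θ̇'−θ̇)/dt = (0.977969816−0.885638692)/0.010252 = 9.006157
  sinθ=0.337200, cosθ=0.941433
  F = (M+m)·ẍ + m·l·cosθ·θ̈ − m·l·sinθ·θ̇² = -12.787340 + 1.875768 − 0.058513 = -10.970085
step 7→8:
  ẍ = (ẋ'−ẋ)/dt = (0.850309102−0.851187945)/0.010252 = -0.085724
  θ̈ = (θ̇'−θ̇)/dt = (1.015322128−0.977969816)/0.010252 = 3.643417
  sinθ=0.345734, cosθ=0.938333
  F = (M+m)·ẍ + m·l·cosθ·θ̈ − m·l·sinθ·θ̇² = -0.195647 + 0.756338 − 0.073155 = 0.487536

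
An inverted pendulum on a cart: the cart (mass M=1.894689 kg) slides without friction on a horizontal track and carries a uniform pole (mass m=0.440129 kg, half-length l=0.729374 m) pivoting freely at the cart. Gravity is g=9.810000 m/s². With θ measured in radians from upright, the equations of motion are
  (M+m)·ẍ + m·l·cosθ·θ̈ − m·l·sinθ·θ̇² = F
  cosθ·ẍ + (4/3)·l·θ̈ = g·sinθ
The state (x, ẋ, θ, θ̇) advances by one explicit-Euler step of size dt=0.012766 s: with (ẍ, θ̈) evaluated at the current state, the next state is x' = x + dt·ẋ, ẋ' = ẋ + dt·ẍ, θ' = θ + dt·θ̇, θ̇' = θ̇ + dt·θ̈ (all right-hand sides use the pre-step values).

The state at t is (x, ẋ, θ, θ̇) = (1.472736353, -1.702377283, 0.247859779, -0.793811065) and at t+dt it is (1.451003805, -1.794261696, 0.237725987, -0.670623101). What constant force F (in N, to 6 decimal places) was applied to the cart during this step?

ẍ = (ẋ'−ẋ)/dt = (-1.794261696−-1.702377283)/0.012766 = -7.197588
θ̈ = (θ̇'−θ̇)/dt = (-0.670623101−-0.793811065)/0.012766 = 9.649692
sinθ=0.245330, cosθ=0.969440
F = (M+m)·ẍ + m·l·cosθ·θ̈ − m·l·sinθ·θ̇² = -16.805059 + 3.003063 − 0.049627 = -13.851622

F = -13.851622 N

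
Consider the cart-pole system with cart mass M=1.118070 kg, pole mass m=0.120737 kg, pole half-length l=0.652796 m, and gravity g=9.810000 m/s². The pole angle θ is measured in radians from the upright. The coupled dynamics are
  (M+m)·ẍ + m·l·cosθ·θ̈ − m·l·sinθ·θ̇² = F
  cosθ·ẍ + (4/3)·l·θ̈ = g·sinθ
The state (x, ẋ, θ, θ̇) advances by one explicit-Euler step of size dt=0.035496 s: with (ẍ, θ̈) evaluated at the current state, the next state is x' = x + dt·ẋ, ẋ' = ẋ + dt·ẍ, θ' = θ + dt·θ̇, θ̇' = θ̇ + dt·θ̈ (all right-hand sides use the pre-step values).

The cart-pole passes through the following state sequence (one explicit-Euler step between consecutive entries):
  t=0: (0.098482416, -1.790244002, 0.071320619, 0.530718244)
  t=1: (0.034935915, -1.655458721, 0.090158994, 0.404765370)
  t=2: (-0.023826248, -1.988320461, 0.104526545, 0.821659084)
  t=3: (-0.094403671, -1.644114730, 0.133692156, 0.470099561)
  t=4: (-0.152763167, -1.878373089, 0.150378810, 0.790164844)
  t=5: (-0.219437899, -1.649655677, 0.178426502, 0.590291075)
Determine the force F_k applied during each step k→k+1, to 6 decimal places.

step 0→1:
  ẍ = (ẋ'−ẋ)/dt = (-1.655458721−-1.790244002)/0.035496 = 3.797196
  θ̈ = (θ̇'−θ̇)/dt = (0.404765370−0.530718244)/0.035496 = -3.548368
  sinθ=0.071260, cosθ=0.997458
  F = (M+m)·ẍ + m·l·cosθ·θ̈ − m·l·sinθ·θ̇² = 4.703993 + -0.278959 − 0.001582 = 4.423452
step 1→2:
  ẍ = (ẋ'−ẋ)/dt = (-1.988320461−-1.655458721)/0.035496 = -9.377444
  θ̈ = (θ̇'−θ̇)/dt = (0.821659084−0.404765370)/0.035496 = 11.744808
  sinθ=0.090037, cosθ=0.995938
  F = (M+m)·ẍ + m·l·cosθ·θ̈ − m·l·sinθ·θ̇² = -11.616843 + 0.921926 − 0.001163 = -10.696079
step 2→3:
  ẍ = (ẋ'−ẋ)/dt = (-1.644114730−-1.988320461)/0.035496 = 9.697029
  θ̈ = (θ̇'−θ̇)/dt = (0.470099561−0.821659084)/0.035496 = -9.904201
  sinθ=0.104336, cosθ=0.994542
  F = (M+m)·ẍ + m·l·cosθ·θ̈ − m·l·sinθ·θ̇² = 12.012747 + -0.776355 − 0.005552 = 11.230840
step 3→4:
  ẍ = (ẋ'−ẋ)/dt = (-1.878373089−-1.644114730)/0.035496 = -6.599571
  θ̈ = (θ̇'−θ̇)/dt = (0.790164844−0.470099561)/0.035496 = 9.016939
  sinθ=0.133294, cosθ=0.991077
  F = (M+m)·ẍ + m·l·cosθ·θ̈ − m·l·sinθ·θ̇² = -8.175594 + 0.704343 − 0.002322 = -7.473573
step 4→5:
  ẍ = (ẋ'−ẋ)/dt = (-1.649655677−-1.878373089)/0.035496 = 6.443470
  θ̈ = (θ̇'−θ̇)/dt = (0.590291075−0.790164844)/0.035496 = -5.630881
  sinθ=0.149813, cosθ=0.988714
  F = (M+m)·ẍ + m·l·cosθ·θ̈ − m·l·sinθ·θ̇² = 7.982216 + -0.438798 − 0.007372 = 7.536045

F_0 = 4.423452 N
F_1 = -10.696079 N
F_2 = 11.230840 N
F_3 = -7.473573 N
F_4 = 7.536045 N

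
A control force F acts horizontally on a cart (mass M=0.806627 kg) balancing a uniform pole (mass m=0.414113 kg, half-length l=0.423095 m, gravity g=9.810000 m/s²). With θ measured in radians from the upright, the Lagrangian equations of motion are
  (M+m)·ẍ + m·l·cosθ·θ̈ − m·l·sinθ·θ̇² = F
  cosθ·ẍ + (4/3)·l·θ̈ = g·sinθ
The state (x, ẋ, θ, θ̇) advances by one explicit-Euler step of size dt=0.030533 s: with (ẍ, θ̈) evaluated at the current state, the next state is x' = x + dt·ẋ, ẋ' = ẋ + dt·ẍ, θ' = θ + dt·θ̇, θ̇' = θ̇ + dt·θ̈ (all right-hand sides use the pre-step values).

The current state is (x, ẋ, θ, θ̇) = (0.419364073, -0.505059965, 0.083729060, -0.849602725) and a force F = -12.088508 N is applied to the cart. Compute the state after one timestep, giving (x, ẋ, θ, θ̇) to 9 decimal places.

sinθ=0.083631263, cosθ=0.996496770
temp = (F + m·l·θ̇²·sinθ)/(M+m) = (-12.088508 + 0.010576871)/1.220740 = -9.893942305
θ̈ = (g·sinθ − cosθ·temp)/(l·(4/3 − m·cos²θ/(M+m))) = 25.331154699
ẍ = temp − m·l·θ̈·cosθ/(M+m) = -13.516910022
Euler: x'=0.419364073+0.030533·-0.505059965=0.403943077, ẋ'=-0.505059965+0.030533·-13.516910022=-0.917771779
       θ'=0.083729060+0.030533·-0.849602725=0.057788140, θ̇'=-0.849602725+0.030533·25.331154699=-0.076166579

(0.403943077, -0.917771779, 0.057788140, -0.076166579)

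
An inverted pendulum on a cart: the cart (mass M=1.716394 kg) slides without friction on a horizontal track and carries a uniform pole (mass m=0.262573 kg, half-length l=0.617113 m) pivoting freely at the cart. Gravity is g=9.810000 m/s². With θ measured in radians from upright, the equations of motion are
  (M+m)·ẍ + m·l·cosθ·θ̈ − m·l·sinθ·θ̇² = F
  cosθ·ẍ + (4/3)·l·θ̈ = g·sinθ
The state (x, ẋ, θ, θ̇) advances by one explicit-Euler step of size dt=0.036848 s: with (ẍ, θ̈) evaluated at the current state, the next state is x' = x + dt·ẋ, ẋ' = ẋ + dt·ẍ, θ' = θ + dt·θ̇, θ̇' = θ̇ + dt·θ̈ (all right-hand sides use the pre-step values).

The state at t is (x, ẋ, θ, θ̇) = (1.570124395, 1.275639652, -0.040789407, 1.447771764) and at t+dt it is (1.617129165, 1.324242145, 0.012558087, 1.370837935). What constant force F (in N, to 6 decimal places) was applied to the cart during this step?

F = 2.286075 N

ẍ = (ẋ'−ẋ)/dt = (1.324242145−1.275639652)/0.036848 = 1.318999
θ̈ = (θ̇'−θ̇)/dt = (1.370837935−1.447771764)/0.036848 = -2.087870
sinθ=-0.040778, cosθ=0.999168
F = (M+m)·ẍ + m·l·cosθ·θ̈ − m·l·sinθ·θ̇² = 2.610256 + -0.338031 − -0.013850 = 2.286075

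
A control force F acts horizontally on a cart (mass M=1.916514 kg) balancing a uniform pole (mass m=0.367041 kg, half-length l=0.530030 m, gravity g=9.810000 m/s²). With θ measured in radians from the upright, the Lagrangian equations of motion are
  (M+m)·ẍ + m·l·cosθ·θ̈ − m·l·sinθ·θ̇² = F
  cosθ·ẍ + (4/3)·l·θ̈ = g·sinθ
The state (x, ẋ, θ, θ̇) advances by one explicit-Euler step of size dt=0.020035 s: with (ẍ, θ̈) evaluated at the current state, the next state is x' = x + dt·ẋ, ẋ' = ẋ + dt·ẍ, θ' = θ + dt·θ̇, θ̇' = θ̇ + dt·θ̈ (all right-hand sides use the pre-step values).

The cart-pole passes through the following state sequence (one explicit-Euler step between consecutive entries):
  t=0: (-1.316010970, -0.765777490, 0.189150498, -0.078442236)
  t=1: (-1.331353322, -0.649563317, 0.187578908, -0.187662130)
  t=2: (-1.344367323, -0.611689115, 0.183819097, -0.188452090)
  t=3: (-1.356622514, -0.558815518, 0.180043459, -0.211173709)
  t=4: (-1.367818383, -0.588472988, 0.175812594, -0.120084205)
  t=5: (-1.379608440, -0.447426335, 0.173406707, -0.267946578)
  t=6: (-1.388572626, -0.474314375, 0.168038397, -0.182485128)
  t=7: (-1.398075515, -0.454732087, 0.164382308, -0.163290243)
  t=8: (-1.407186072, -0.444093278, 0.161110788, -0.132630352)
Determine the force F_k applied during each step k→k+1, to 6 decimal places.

F_0 = 12.204042 N
F_1 = 4.308023 N
F_2 = 5.808266 N
F_3 = -2.511666 N
F_4 = 14.662133 N
F_5 = -2.249665 N
F_6 = 2.414632 N
F_7 = 1.505443 N

step 0→1:
  ẍ = (ẋ'−ẋ)/dt = (-0.649563317−-0.765777490)/0.020035 = 5.800558
  θ̈ = (θ̇'−θ̇)/dt = (-0.187662130−-0.078442236)/0.020035 = -5.451455
  sinθ=0.188025, cosθ=0.982164
  F = (M+m)·ẍ + m·l·cosθ·θ̈ − m·l·sinθ·θ̇² = 13.245893 + -1.041625 − 0.000225 = 12.204042
step 1→2:
  ẍ = (ẋ'−ẋ)/dt = (-0.611689115−-0.649563317)/0.020035 = 1.890402
  θ̈ = (θ̇'−θ̇)/dt = (-0.188452090−-0.187662130)/0.020035 = -0.039429
  sinθ=0.186481, cosθ=0.982459
  F = (M+m)·ẍ + m·l·cosθ·θ̈ − m·l·sinθ·θ̇² = 4.316837 + -0.007536 − 0.001278 = 4.308023
step 2→3:
  ẍ = (ẋ'−ẋ)/dt = (-0.558815518−-0.611689115)/0.020035 = 2.639061
  θ̈ = (θ̇'−θ̇)/dt = (-0.211173709−-0.188452090)/0.020035 = -1.134096
  sinθ=0.182786, cosθ=0.983153
  F = (M+m)·ẍ + m·l·cosθ·θ̈ − m·l·sinθ·θ̇² = 6.026442 + -0.216913 − 0.001263 = 5.808266
step 3→4:
  ẍ = (ẋ'−ẋ)/dt = (-0.588472988−-0.558815518)/0.020035 = -1.480283
  θ̈ = (θ̇'−θ̇)/dt = (-0.120084205−-0.211173709)/0.020035 = 4.546519
  sinθ=0.179072, cosθ=0.983836
  F = (M+m)·ẍ + m·l·cosθ·θ̈ − m·l·sinθ·θ̇² = -3.380308 + 0.870195 − 0.001554 = -2.511666
step 4→5:
  ẍ = (ẋ'−ẋ)/dt = (-0.447426335−-0.588472988)/0.020035 = 7.040013
  θ̈ = (θ̇'−θ̇)/dt = (-0.267946578−-0.120084205)/0.020035 = -7.380203
  sinθ=0.174908, cosθ=0.984585
  F = (M+m)·ẍ + m·l·cosθ·θ̈ − m·l·sinθ·θ̇² = 16.076256 + -1.413632 − 0.000491 = 14.662133
step 5→6:
  ẍ = (ẋ'−ẋ)/dt = (-0.474314375−-0.447426335)/0.020035 = -1.342053
  θ̈ = (θ̇'−θ̇)/dt = (-0.182485128−-0.267946578)/0.020035 = 4.265608
  sinθ=0.172539, cosθ=0.985003
  F = (M+m)·ẍ + m·l·cosθ·θ̈ − m·l·sinθ·θ̇² = -3.064653 + 0.817398 − 0.002410 = -2.249665
step 6→7:
  ẍ = (ẋ'−ẋ)/dt = (-0.454732087−-0.474314375)/0.020035 = 0.977404
  θ̈ = (θ̇'−θ̇)/dt = (-0.163290243−-0.182485128)/0.020035 = 0.958068
  sinθ=0.167249, cosθ=0.985915
  F = (M+m)·ẍ + m·l·cosθ·θ̈ − m·l·sinθ·θ̇² = 2.231956 + 0.183760 − 0.001084 = 2.414632
step 7→8:
  ẍ = (ẋ'−ẋ)/dt = (-0.444093278−-0.454732087)/0.020035 = 0.531011
  θ̈ = (θ̇'−θ̇)/dt = (-0.132630352−-0.163290243)/0.020035 = 1.530317
  sinθ=0.163643, cosθ=0.986520
  F = (M+m)·ẍ + m·l·cosθ·θ̈ − m·l·sinθ·θ̇² = 1.212593 + 0.293699 − 0.000849 = 1.505443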